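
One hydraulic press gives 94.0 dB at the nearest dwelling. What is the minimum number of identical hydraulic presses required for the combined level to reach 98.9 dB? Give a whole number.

Need L₁ + 10·log₁₀ N ≥ 98.9, i.e. log₁₀ N ≥ 0.49.
N ≥ 10^(4.9/10) = 3.090, so N = 4.

4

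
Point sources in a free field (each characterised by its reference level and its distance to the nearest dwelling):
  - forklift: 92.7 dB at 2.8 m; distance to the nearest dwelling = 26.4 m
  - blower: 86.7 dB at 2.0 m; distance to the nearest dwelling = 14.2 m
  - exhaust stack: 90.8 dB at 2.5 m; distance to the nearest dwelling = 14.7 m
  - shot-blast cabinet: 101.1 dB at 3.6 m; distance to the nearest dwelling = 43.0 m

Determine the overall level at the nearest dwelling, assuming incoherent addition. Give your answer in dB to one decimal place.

81.9 dB

Apply inverse-square spreading to bring every level to the receiver, then sum 10^(L/10).
forklift: 92.7 − 20·log₁₀(26.4/2.8) = 92.7 − 19.49 = 73.21 dB.
blower: 86.7 − 20·log₁₀(14.2/2.0) = 86.7 − 17.03 = 69.67 dB.
exhaust stack: 90.8 − 20·log₁₀(14.7/2.5) = 90.8 − 15.39 = 75.41 dB.
shot-blast cabinet: 101.1 − 20·log₁₀(43.0/3.6) = 101.1 − 21.54 = 79.56 dB.
Σ 10^(L/10) = 1.553e+08 → L_total = 10·log₁₀(1.553e+08) = 81.91 dB.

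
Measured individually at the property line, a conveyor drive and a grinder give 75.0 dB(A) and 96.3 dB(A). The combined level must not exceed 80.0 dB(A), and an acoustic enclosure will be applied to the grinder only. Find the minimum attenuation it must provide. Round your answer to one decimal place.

18.0 dB

Fixed contribution from the other source: Σ 10^(L/10) = 10^(75.0/10) = 3.162e+07 (75.00 dB(A)).
The limit corresponds to 10^(80.0/10) = 1.000e+08; subtracting the fixed part leaves 6.838e+07 for the grinder, i.e. 78.35 dB(A).
So the grinder must be reduced from 96.3 to 78.35 dB(A): IL = 17.95 dB.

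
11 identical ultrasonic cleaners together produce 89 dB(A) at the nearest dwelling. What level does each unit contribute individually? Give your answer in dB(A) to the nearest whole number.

For N identical incoherent sources L_total = L₁ + 10·log₁₀ N, so L₁ = 89 − 10·log₁₀(11) = 89 − 10.414.

79 dB(A)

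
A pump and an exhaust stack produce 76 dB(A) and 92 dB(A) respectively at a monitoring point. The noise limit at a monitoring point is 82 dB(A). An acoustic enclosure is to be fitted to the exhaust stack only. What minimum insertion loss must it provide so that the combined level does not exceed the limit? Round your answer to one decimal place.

11.3 dB

The untreated sources together contribute 10^(76/10) = 3.981e+07, i.e. 76.00 dB(A).
The limit corresponds to 10^(82/10) = 1.585e+08; subtracting the fixed part leaves 1.187e+08 for the exhaust stack, i.e. 80.74 dB(A).
So the exhaust stack must be reduced from 92 to 80.74 dB(A): IL = 11.26 dB.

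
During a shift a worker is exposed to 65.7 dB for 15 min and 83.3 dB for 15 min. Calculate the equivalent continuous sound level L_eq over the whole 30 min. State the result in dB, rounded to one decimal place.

The energy average is taken in the linear domain: L_eq = 10·log₁₀[(Σ tᵢ·10^(Lᵢ/10))/T], T = 30 min.
Σ tᵢ·10^(Lᵢ/10) = 15·10^(65.7/10) + 15·10^(83.3/10) = 3.263e+09.
L_eq = 10·log₁₀(3.263e+09/30) = 80.36 dB.

80.4 dB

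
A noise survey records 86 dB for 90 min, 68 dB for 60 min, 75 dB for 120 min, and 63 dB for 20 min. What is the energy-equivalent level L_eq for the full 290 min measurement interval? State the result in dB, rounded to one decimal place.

81.4 dB

The energy average is taken in the linear domain: L_eq = 10·log₁₀[(Σ tᵢ·10^(Lᵢ/10))/T], T = 290 min.
Σ tᵢ·10^(Lᵢ/10) = 90·10^(86/10) + 60·10^(68/10) + 120·10^(75/10) + 20·10^(63/10) = 4.004e+10.
L_eq = 10·log₁₀(4.004e+10/290) = 81.40 dB.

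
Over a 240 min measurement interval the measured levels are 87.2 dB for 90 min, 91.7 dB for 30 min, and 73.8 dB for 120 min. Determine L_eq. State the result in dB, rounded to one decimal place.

The energy average is taken in the linear domain: L_eq = 10·log₁₀[(Σ tᵢ·10^(Lᵢ/10))/T], T = 240 min.
Σ tᵢ·10^(Lᵢ/10) = 90·10^(87.2/10) + 30·10^(91.7/10) + 120·10^(73.8/10) = 9.448e+10.
L_eq = 10·log₁₀(9.448e+10/240) = 85.95 dB.

86.0 dB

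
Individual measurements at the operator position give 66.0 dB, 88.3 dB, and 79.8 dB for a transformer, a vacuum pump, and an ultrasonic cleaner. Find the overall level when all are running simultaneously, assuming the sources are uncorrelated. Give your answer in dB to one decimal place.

For uncorrelated sources the intensities add, so convert each level to linear form, sum, and take 10·log₁₀ of the total.
Σ 10^(L/10) = 10^(66.0/10) + 10^(88.3/10) + 10^(79.8/10) = 7.756e+08.
L_total = 10·log₁₀(7.756e+08) = 88.90 dB.

88.9 dB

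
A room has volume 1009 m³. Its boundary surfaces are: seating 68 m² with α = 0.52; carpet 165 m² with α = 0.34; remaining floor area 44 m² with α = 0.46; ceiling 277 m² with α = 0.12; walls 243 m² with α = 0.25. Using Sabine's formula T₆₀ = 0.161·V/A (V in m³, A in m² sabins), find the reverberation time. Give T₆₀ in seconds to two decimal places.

0.79 s

Summing Sᵢαᵢ: 68·0.52 + 165·0.34 + 44·0.46 + 277·0.12 + 243·0.25 = 205.69 m².
T₆₀ = 0.161 × 1009 / 205.69 = 0.790 s.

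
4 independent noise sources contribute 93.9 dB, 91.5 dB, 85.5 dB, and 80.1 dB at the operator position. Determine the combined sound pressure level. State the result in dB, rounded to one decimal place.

96.4 dB

For uncorrelated sources the intensities add, so convert each level to linear form, sum, and take 10·log₁₀ of the total.
Σ 10^(L/10) = 10^(93.9/10) + 10^(91.5/10) + 10^(85.5/10) + 10^(80.1/10) = 4.324e+09.
L_total = 10·log₁₀(4.324e+09) = 96.36 dB.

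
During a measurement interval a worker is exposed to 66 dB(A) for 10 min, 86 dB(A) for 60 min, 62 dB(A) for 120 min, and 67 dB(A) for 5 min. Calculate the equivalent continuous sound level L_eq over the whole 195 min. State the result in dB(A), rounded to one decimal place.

80.9 dB(A)

Weight each interval's intensity by its duration and average over T = 195 min:
Σ tᵢ·10^(Lᵢ/10) = 10·10^(66/10) + 60·10^(86/10) + 120·10^(62/10) + 5·10^(67/10) = 2.414e+10.
L_eq = 10·log₁₀(2.414e+10/195) = 80.93 dB(A).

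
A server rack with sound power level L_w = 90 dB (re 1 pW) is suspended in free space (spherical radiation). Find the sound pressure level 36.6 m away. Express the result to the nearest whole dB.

Free-field spherical radiation: L_p = L_w − 10·log₁₀(4π·r²), r = 36.6 m.
4π·r² = 1.683e+04 m², 10·log₁₀ of that is 42.262 dB.
L_p = 90 − 42.262 = 47.74 dB.

48 dB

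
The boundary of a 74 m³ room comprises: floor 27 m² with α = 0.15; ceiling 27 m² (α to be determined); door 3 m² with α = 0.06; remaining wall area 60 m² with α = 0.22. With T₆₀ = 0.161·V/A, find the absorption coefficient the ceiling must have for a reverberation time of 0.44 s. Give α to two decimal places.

0.36

A = 0.161·V/T₆₀ = 0.161·74/0.44 = 27.08 m² sabins.
Absorption from the other surfaces = 27·0.15 + 3·0.06 + 60·0.22 = 17.43 m², so the ceiling must supply 9.65 m² over 27 m².
α = 9.65/27 = 0.357.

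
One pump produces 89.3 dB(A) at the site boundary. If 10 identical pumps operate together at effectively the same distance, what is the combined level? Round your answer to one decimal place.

L_total = L₁ + 10·log₁₀ N for N identical incoherent sources.
L_total = 89.3 + 10·log₁₀(10) = 89.3 + 10.000 = 99.30 dB(A).

99.3 dB(A)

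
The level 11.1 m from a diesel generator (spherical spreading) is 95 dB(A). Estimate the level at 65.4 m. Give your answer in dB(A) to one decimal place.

79.6 dB(A)

For a point source, L₂ = L₁ − 20·log₁₀(r₂/r₁).
L₂ = 95 − 20·log₁₀(65.4/11.1) = 95 − 15.405 = 79.59 dB(A).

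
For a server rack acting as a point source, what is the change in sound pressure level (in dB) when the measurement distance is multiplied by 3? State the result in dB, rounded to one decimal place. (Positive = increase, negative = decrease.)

A point source loses 6 dB per doubling of distance; generally ΔL = −20·log₁₀(r₂/r₁).
ΔL = −20·log₁₀(3) = -9.54 dB.

-9.5 dB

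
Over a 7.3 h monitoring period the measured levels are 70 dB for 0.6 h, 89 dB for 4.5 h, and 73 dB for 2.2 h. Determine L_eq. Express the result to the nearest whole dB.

Weight each interval's intensity by its duration and average over T = 7.3 h:
Σ tᵢ·10^(Lᵢ/10) = 0.6·10^(70/10) + 4.5·10^(89/10) + 2.2·10^(73/10) = 3.624e+09.
L_eq = 10·log₁₀(3.624e+09/7.3) = 86.96 dB.

87 dB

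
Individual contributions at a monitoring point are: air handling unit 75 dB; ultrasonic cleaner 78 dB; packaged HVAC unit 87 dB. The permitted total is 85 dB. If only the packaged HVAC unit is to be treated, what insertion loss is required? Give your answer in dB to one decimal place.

The untreated sources together contribute 10^(75/10) + 10^(78/10) = 9.472e+07, i.e. 79.76 dB.
To meet 85 dB overall, the treated packaged HVAC unit may contribute at most 10^(85/10) − 9.472e+07 = 2.215e+08, i.e. 83.45 dB.
Required insertion loss = 87 − 83.45 = 3.55 dB.

3.5 dB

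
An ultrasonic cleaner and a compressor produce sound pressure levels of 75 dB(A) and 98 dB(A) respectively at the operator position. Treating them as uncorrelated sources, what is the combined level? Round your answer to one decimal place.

98.0 dB(A)

For uncorrelated sources the intensities add, so convert each level to linear form, sum, and take 10·log₁₀ of the total.
Σ 10^(L/10) = 10^(75/10) + 10^(98/10) = 6.341e+09.
L_total = 10·log₁₀(6.341e+09) = 98.02 dB(A).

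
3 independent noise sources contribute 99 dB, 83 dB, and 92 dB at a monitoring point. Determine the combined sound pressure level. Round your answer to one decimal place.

99.9 dB

For uncorrelated sources the intensities add, so convert each level to linear form, sum, and take 10·log₁₀ of the total.
Σ 10^(L/10) = 10^(99/10) + 10^(83/10) + 10^(92/10) = 9.728e+09.
L_total = 10·log₁₀(9.728e+09) = 99.88 dB.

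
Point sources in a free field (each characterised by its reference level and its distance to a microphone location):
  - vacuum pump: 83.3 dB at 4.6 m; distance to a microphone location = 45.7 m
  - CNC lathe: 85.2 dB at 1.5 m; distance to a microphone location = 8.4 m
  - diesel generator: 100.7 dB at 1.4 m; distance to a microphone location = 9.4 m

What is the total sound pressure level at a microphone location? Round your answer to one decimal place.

84.4 dB

Propagate each source to the receiver with L = L_ref − 20·log₁₀(r/r_ref), then add intensities.
vacuum pump: 83.3 − 20·log₁₀(45.7/4.6) = 83.3 − 19.94 = 63.36 dB.
CNC lathe: 85.2 − 20·log₁₀(8.4/1.5) = 85.2 − 14.96 = 70.24 dB.
diesel generator: 100.7 − 20·log₁₀(9.4/1.4) = 100.7 − 16.54 = 84.16 dB.
Σ 10^(L/10) = 2.733e+08 → L_total = 10·log₁₀(2.733e+08) = 84.37 dB.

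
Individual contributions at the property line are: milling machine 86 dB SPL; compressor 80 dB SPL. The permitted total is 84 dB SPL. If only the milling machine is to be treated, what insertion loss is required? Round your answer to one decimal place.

4.2 dB

The untreated sources together contribute 10^(80/10) = 1.000e+08, i.e. 80.00 dB SPL.
To meet 84 dB SPL overall, the treated milling machine may contribute at most 10^(84/10) − 1.000e+08 = 1.512e+08, i.e. 81.80 dB SPL.
Required insertion loss = 86 − 81.80 = 4.20 dB.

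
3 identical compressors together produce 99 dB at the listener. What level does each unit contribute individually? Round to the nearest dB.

Dividing the total intensity by 3 lowers the level by 10·log₁₀ 3 = 4.771 dB: L₁ = 99 − 4.771.

94 dB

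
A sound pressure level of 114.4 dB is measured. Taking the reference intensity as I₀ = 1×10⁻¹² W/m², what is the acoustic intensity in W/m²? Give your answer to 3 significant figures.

L = 10·log₁₀(I/I₀) ⇒ I = I₀·10^(L/10) = 10⁻¹² × 10^11.44.

0.275 W/m²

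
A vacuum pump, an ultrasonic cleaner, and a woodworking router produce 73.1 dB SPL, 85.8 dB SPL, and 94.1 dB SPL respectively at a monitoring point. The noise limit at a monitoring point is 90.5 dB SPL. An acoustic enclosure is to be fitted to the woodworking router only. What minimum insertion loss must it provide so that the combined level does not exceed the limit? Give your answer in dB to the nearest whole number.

Fixed contribution from the other sources: Σ 10^(L/10) = 10^(73.1/10) + 10^(85.8/10) = 4.006e+08 (86.03 dB SPL).
To meet 90.5 dB SPL overall, the treated woodworking router may contribute at most 10^(90.5/10) − 4.006e+08 = 7.214e+08, i.e. 88.58 dB SPL.
So the woodworking router must be reduced from 94.1 to 88.58 dB SPL: IL = 5.52 dB.

6 dB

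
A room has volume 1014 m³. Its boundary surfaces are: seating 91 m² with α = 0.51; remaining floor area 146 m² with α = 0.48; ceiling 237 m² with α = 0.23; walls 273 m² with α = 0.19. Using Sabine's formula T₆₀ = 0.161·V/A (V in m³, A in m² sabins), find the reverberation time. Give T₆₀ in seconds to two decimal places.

0.73 s

Total absorption A = 91·0.51 + 146·0.48 + 237·0.23 + 273·0.19 = 222.87 m² sabins.
T₆₀ = 0.161 × 1014 / 222.87 = 0.733 s.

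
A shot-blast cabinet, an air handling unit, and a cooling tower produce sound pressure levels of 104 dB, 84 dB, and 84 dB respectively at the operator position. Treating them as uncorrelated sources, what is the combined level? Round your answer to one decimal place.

Incoherent sources combine by intensity addition: L_total = 10·log₁₀(Σ 10^(L_i/10)).
Σ 10^(L/10) = 10^(104/10) + 10^(84/10) + 10^(84/10) = 2.562e+10.
L_total = 10·log₁₀(2.562e+10) = 104.09 dB.

104.1 dB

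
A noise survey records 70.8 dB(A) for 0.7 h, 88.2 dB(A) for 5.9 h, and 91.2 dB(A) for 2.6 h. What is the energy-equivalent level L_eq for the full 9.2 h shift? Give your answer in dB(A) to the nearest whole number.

89 dB(A)

L_eq = 10·log₁₀[(1/T)·Σ tᵢ·10^(Lᵢ/10)] with T = 9.2 h.
Σ tᵢ·10^(Lᵢ/10) = 0.7·10^(70.8/10) + 5.9·10^(88.2/10) + 2.6·10^(91.2/10) = 7.334e+09.
L_eq = 10·log₁₀(7.334e+09/9.2) = 89.02 dB(A).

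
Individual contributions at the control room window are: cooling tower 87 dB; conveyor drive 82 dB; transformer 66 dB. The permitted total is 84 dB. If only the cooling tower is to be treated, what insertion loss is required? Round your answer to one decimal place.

Fixed contribution from the other sources: Σ 10^(L/10) = 10^(82/10) + 10^(66/10) = 1.625e+08 (82.11 dB).
The limit corresponds to 10^(84/10) = 2.512e+08; subtracting the fixed part leaves 8.872e+07 for the cooling tower, i.e. 79.48 dB.
So the cooling tower must be reduced from 87 to 79.48 dB: IL = 7.52 dB.

7.5 dB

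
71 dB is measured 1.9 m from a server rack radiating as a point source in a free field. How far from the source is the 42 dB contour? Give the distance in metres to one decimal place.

For a point source L₁ − L₂ = 20·log₁₀(r₂/r₁), so r₂ = r₁·10^((L₁−L₂)/20).
r₂ = 1.9·10^((71−42)/20) = 1.9·10^(29.0/20) = 53.55 m.

53.5 m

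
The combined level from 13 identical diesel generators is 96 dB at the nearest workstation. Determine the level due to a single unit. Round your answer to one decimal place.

84.9 dB

For N identical incoherent sources L_total = L₁ + 10·log₁₀ N, so L₁ = 96 − 10·log₁₀(13) = 96 − 11.139.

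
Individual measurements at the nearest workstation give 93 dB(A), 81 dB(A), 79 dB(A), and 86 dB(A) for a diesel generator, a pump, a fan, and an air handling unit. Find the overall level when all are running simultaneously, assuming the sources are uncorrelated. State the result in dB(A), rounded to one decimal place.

Incoherent sources combine by intensity addition: L_total = 10·log₁₀(Σ 10^(L_i/10)).
Σ 10^(L/10) = 10^(93/10) + 10^(81/10) + 10^(79/10) + 10^(86/10) = 2.599e+09.
L_total = 10·log₁₀(2.599e+09) = 94.15 dB(A).

94.1 dB(A)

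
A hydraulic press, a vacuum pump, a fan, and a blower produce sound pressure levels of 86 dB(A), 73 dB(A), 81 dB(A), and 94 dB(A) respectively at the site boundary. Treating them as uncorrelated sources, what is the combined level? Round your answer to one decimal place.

94.9 dB(A)

Incoherent sources combine by intensity addition: L_total = 10·log₁₀(Σ 10^(L_i/10)).
Σ 10^(L/10) = 10^(86/10) + 10^(73/10) + 10^(81/10) + 10^(94/10) = 3.056e+09.
L_total = 10·log₁₀(3.056e+09) = 94.85 dB(A).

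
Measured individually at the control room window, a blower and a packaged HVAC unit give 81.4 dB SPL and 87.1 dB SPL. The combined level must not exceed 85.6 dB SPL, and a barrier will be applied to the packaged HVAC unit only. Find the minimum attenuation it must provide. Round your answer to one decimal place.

3.6 dB

The untreated sources together contribute 10^(81.4/10) = 1.380e+08, i.e. 81.40 dB SPL.
The limit corresponds to 10^(85.6/10) = 3.631e+08; subtracting the fixed part leaves 2.250e+08 for the packaged HVAC unit, i.e. 83.52 dB SPL.
So the packaged HVAC unit must be reduced from 87.1 to 83.52 dB SPL: IL = 3.58 dB.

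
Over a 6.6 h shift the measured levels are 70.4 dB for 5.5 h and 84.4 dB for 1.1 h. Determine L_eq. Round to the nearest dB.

The energy average is taken in the linear domain: L_eq = 10·log₁₀[(Σ tᵢ·10^(Lᵢ/10))/T], T = 6.6 h.
Σ tᵢ·10^(Lᵢ/10) = 5.5·10^(70.4/10) + 1.1·10^(84.4/10) = 3.633e+08.
L_eq = 10·log₁₀(3.633e+08/6.6) = 77.41 dB.

77 dB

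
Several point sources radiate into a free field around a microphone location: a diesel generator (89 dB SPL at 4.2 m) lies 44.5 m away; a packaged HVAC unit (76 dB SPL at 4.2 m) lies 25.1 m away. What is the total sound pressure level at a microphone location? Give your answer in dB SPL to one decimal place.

First find each source's level at the receiver (point-source: −20·log₁₀(r/r_ref)), then combine on an intensity basis.
diesel generator: 89 − 20·log₁₀(44.5/4.2) = 89 − 20.50 = 68.50 dB SPL.
packaged HVAC unit: 76 − 20·log₁₀(25.1/4.2) = 76 − 15.53 = 60.47 dB SPL.
Σ 10^(L/10) = 8.191e+06 → L_total = 10·log₁₀(8.191e+06) = 69.13 dB SPL.

69.1 dB SPL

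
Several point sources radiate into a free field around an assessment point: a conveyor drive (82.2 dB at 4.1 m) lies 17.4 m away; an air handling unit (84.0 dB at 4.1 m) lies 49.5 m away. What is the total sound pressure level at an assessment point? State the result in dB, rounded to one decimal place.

70.4 dB

First find each source's level at the receiver (point-source: −20·log₁₀(r/r_ref)), then combine on an intensity basis.
conveyor drive: 82.2 − 20·log₁₀(17.4/4.1) = 82.2 − 12.56 = 69.64 dB.
air handling unit: 84.0 − 20·log₁₀(49.5/4.1) = 84.0 − 21.64 = 62.36 dB.
Σ 10^(L/10) = 1.094e+07 → L_total = 10·log₁₀(1.094e+07) = 70.39 dB.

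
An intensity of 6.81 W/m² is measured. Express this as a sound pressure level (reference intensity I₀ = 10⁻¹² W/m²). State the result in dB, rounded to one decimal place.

128.3 dB

I/I₀ = 6.81/10⁻¹² = 6.81×10^12, and L = 10·log₁₀(I/I₀).
L = 10·(0.8331 + 12) = 128.33 dB.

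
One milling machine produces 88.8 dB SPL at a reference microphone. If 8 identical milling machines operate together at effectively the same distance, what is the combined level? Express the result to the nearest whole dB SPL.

N identical incoherent sources raise the level by 10·log₁₀ N.
L_total = 88.8 + 10·log₁₀(8) = 88.8 + 9.031 = 97.83 dB SPL.

98 dB SPL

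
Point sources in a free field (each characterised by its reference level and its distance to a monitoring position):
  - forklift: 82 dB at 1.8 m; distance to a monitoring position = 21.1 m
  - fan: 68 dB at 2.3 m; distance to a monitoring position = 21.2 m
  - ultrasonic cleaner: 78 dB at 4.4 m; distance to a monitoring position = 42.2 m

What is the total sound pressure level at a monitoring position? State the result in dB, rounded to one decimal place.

Propagate each source to the receiver with L = L_ref − 20·log₁₀(r/r_ref), then add intensities.
forklift: 82 − 20·log₁₀(21.1/1.8) = 82 − 21.38 = 60.62 dB.
fan: 68 − 20·log₁₀(21.2/2.3) = 68 − 19.29 = 48.71 dB.
ultrasonic cleaner: 78 − 20·log₁₀(42.2/4.4) = 78 − 19.64 = 58.36 dB.
Σ 10^(L/10) = 1.914e+06 → L_total = 10·log₁₀(1.914e+06) = 62.82 dB.

62.8 dB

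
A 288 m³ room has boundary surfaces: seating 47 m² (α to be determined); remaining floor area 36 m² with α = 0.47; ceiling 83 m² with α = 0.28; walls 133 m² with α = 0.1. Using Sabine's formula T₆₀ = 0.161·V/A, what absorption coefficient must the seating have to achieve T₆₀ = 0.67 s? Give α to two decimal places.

0.34

A = 0.161·V/T₆₀ = 0.161·288/0.67 = 69.21 m² sabins.
Absorption from the other surfaces = 36·0.47 + 83·0.28 + 133·0.1 = 53.46 m², so the seating must supply 15.75 m² over 47 m².
α = 15.75/47 = 0.335.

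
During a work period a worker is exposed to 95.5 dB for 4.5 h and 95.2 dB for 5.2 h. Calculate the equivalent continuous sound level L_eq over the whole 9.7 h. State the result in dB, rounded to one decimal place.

Weight each interval's intensity by its duration and average over T = 9.7 h:
Σ tᵢ·10^(Lᵢ/10) = 4.5·10^(95.5/10) + 5.2·10^(95.2/10) = 3.319e+10.
L_eq = 10·log₁₀(3.319e+10/9.7) = 95.34 dB.

95.3 dB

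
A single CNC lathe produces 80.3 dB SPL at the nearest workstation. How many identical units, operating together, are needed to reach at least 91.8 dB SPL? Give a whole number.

N identical sources give L₁ + 10·log₁₀ N, so require 10·log₁₀ N ≥ 91.8 − 80.3 = 11.5 dB.
N ≥ 10^(11.5/10) = 14.125, so N = 15.

15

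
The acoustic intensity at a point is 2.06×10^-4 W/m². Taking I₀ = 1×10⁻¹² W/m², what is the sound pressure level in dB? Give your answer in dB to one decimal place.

83.1 dB

L = 10·log₁₀(I/I₀) = 10·log₁₀(2.06×10^-4/10⁻¹²) = 10·log₁₀(2.06×10^8).
L = 10·(0.3139 + 8) = 83.14 dB.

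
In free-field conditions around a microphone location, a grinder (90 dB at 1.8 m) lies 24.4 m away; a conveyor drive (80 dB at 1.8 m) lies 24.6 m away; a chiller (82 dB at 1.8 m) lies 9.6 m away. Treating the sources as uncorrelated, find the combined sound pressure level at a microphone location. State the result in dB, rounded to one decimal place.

70.6 dB

Apply inverse-square spreading to bring every level to the receiver, then sum 10^(L/10).
grinder: 90 − 20·log₁₀(24.4/1.8) = 90 − 22.64 = 67.36 dB.
conveyor drive: 80 − 20·log₁₀(24.6/1.8) = 80 − 22.71 = 57.29 dB.
chiller: 82 − 20·log₁₀(9.6/1.8) = 82 − 14.54 = 67.46 dB.
Σ 10^(L/10) = 1.155e+07 → L_total = 10·log₁₀(1.155e+07) = 70.63 dB.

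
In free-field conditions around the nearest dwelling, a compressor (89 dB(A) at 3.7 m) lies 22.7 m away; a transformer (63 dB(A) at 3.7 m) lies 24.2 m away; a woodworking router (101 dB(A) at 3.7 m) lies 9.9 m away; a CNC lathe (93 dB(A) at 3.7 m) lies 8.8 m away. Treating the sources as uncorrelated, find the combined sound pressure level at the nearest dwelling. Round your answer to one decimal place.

Propagate each source to the receiver with L = L_ref − 20·log₁₀(r/r_ref), then add intensities.
compressor: 89 − 20·log₁₀(22.7/3.7) = 89 − 15.76 = 73.24 dB(A).
transformer: 63 − 20·log₁₀(24.2/3.7) = 63 − 16.31 = 46.69 dB(A).
woodworking router: 101 − 20·log₁₀(9.9/3.7) = 101 − 8.55 = 92.45 dB(A).
CNC lathe: 93 − 20·log₁₀(8.8/3.7) = 93 − 7.53 = 85.47 dB(A).
Σ 10^(L/10) = 2.132e+09 → L_total = 10·log₁₀(2.132e+09) = 93.29 dB(A).

93.3 dB(A)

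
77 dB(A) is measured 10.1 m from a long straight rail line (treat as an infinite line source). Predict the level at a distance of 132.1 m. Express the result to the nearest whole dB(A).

66 dB(A)

Line-source attenuation: ΔL = 10·log₁₀(r₂/r₁) = 10·log₁₀(132.1/10.1) = 11.166 dB.
L₂ = 77 − 10·log₁₀(132.1/10.1) = 77 − 11.166 = 65.83 dB(A).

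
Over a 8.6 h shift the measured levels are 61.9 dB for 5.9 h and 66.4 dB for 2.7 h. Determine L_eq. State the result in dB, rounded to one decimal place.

63.9 dB

The energy average is taken in the linear domain: L_eq = 10·log₁₀[(Σ tᵢ·10^(Lᵢ/10))/T], T = 8.6 h.
Σ tᵢ·10^(Lᵢ/10) = 5.9·10^(61.9/10) + 2.7·10^(66.4/10) = 2.092e+07.
L_eq = 10·log₁₀(2.092e+07/8.6) = 63.86 dB.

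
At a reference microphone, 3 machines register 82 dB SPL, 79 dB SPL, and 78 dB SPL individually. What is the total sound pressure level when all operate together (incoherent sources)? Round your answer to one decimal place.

Incoherent sources combine by intensity addition: L_total = 10·log₁₀(Σ 10^(L_i/10)).
Σ 10^(L/10) = 10^(82/10) + 10^(79/10) + 10^(78/10) = 3.010e+08.
L_total = 10·log₁₀(3.010e+08) = 84.79 dB SPL.

84.8 dB SPL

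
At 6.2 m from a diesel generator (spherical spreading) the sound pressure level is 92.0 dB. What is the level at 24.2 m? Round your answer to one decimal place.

Point-source attenuation: ΔL = 20·log₁₀(r₂/r₁) = 20·log₁₀(24.2/6.2) = 11.828 dB.
L₂ = 92.0 − 20·log₁₀(24.2/6.2) = 92.0 − 11.828 = 80.17 dB.

80.2 dB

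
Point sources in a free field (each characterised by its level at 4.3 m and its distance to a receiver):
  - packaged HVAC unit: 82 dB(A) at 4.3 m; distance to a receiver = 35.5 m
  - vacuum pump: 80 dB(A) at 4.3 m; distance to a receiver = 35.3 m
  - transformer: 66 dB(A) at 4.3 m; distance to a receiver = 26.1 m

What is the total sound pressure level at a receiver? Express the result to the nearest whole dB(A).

66 dB(A)

Propagate each source to the receiver with L = L_ref − 20·log₁₀(r/r_ref), then add intensities.
packaged HVAC unit: 82 − 20·log₁₀(35.5/4.3) = 82 − 18.34 = 63.66 dB(A).
vacuum pump: 80 − 20·log₁₀(35.3/4.3) = 80 − 18.29 = 61.71 dB(A).
transformer: 66 − 20·log₁₀(26.1/4.3) = 66 − 15.66 = 50.34 dB(A).
Σ 10^(L/10) = 3.917e+06 → L_total = 10·log₁₀(3.917e+06) = 65.93 dB(A).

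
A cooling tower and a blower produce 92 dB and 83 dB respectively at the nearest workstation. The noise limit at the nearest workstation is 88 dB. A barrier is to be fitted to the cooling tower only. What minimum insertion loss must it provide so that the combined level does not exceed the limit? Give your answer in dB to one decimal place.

The untreated sources together contribute 10^(83/10) = 1.995e+08, i.e. 83.00 dB.
To meet 88 dB overall, the treated cooling tower may contribute at most 10^(88/10) − 1.995e+08 = 4.314e+08, i.e. 86.35 dB.
So the cooling tower must be reduced from 92 to 86.35 dB: IL = 5.65 dB.

5.7 dB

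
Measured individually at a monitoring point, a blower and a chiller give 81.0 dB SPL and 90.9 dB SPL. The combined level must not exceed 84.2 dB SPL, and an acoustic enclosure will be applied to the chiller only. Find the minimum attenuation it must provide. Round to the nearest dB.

Everything except the chiller sums to 10^(81.0/10) = 1.259e+08 in linear terms, 81.00 dB SPL.
The limit corresponds to 10^(84.2/10) = 2.630e+08; subtracting the fixed part leaves 1.371e+08 for the chiller, i.e. 81.37 dB SPL.
Required insertion loss = 90.9 − 81.37 = 9.53 dB.

10 dB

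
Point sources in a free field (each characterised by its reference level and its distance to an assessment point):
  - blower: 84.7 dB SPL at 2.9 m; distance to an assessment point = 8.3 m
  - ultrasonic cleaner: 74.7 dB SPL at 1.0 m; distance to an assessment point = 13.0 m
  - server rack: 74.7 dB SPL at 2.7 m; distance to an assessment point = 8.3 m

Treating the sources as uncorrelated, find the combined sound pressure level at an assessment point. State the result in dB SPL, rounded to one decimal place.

75.9 dB SPL

First find each source's level at the receiver (point-source: −20·log₁₀(r/r_ref)), then combine on an intensity basis.
blower: 84.7 − 20·log₁₀(8.3/2.9) = 84.7 − 9.13 = 75.57 dB SPL.
ultrasonic cleaner: 74.7 − 20·log₁₀(13.0/1.0) = 74.7 − 22.28 = 52.42 dB SPL.
server rack: 74.7 − 20·log₁₀(8.3/2.7) = 74.7 − 9.75 = 64.95 dB SPL.
Σ 10^(L/10) = 3.933e+07 → L_total = 10·log₁₀(3.933e+07) = 75.95 dB SPL.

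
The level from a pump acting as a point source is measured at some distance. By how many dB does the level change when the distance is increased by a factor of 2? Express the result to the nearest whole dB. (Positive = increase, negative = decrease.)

With spherical spreading the level changes by −20·log₁₀(r₂/r₁).
ΔL = −20·log₁₀(2) = -6.02 dB.

-6 dB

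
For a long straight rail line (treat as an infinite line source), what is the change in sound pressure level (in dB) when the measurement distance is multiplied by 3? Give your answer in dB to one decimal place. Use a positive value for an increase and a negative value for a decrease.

With cylindrical spreading the level changes by −10·log₁₀(r₂/r₁).
ΔL = −10·log₁₀(3) = -4.77 dB.

-4.8 dB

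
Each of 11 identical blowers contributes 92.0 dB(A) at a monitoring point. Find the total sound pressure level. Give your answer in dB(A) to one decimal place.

With 11 equal, uncorrelated contributions the intensity is 11× that of one unit, giving a rise of 10·log₁₀ 11.
L_total = 92.0 + 10·log₁₀(11) = 92.0 + 10.414 = 102.41 dB(A).

102.4 dB(A)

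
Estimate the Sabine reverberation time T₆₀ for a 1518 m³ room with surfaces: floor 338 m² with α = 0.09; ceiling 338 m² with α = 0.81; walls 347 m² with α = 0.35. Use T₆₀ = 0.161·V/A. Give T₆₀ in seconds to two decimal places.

0.57 s

Summing Sᵢαᵢ: 338·0.09 + 338·0.81 + 347·0.35 = 425.65 m².
T₆₀ = 0.161·V/A = 0.161·1518/425.65 = 0.574 s.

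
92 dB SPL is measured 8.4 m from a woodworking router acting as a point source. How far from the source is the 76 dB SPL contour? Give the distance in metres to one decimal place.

53.0 m

For a point source L₁ − L₂ = 20·log₁₀(r₂/r₁), so r₂ = r₁·10^((L₁−L₂)/20).
r₂ = 8.4·10^((92−76)/20) = 8.4·10^(16.0/20) = 53.00 m.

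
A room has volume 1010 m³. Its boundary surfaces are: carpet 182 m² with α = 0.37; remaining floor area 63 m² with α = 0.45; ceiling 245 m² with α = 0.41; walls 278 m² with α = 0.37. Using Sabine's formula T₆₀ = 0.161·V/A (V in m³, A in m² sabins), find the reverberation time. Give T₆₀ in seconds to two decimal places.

A = Σ Sᵢαᵢ = 182·0.37 + 63·0.45 + 245·0.41 + 278·0.37 = 299.00 m².
T₆₀ = 0.161 × 1010 / 299.00 = 0.544 s.

0.54 s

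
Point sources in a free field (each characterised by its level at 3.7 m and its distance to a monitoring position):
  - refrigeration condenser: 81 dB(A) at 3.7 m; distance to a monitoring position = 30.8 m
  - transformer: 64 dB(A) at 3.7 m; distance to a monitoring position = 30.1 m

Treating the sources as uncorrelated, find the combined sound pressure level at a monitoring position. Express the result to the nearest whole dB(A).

63 dB(A)

Propagate each source to the receiver with L = L_ref − 20·log₁₀(r/r_ref), then add intensities.
refrigeration condenser: 81 − 20·log₁₀(30.8/3.7) = 81 − 18.41 = 62.59 dB(A).
transformer: 64 − 20·log₁₀(30.1/3.7) = 64 − 18.21 = 45.79 dB(A).
Σ 10^(L/10) = 1.855e+06 → L_total = 10·log₁₀(1.855e+06) = 62.68 dB(A).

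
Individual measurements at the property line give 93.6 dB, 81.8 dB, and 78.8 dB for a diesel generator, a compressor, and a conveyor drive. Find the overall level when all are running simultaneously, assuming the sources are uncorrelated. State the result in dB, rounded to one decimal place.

Incoherent sources combine by intensity addition: L_total = 10·log₁₀(Σ 10^(L_i/10)).
Σ 10^(L/10) = 10^(93.6/10) + 10^(81.8/10) + 10^(78.8/10) = 2.518e+09.
L_total = 10·log₁₀(2.518e+09) = 94.01 dB.

94.0 dB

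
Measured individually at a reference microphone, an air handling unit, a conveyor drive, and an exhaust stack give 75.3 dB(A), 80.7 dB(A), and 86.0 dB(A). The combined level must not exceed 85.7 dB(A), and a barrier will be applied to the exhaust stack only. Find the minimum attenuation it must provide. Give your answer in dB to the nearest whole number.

3 dB

Fixed contribution from the other sources: Σ 10^(L/10) = 10^(75.3/10) + 10^(80.7/10) = 1.514e+08 (81.80 dB(A)).
To meet 85.7 dB(A) overall, the treated exhaust stack may contribute at most 10^(85.7/10) − 1.514e+08 = 2.202e+08, i.e. 83.43 dB(A).
Required insertion loss = 86.0 − 83.43 = 2.57 dB.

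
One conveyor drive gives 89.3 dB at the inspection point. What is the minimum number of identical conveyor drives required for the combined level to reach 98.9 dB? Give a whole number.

The shortfall is 98.9 − 89.3 = 9.6 dB, and N units add 10·log₁₀ N, so need 10·log₁₀ N ≥ 9.6.
N ≥ 10^(9.6/10) = 9.120, so N = 10.

10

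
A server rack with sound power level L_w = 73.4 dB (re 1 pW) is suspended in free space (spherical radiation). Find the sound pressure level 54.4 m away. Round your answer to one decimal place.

L_p = L_w − 10·log₁₀(4π·r²) with r = 54.4 m.
4π·r² = 3.719e+04 m², 10·log₁₀ of that is 45.704 dB.
L_p = 73.4 − 45.704 = 27.70 dB.

27.7 dB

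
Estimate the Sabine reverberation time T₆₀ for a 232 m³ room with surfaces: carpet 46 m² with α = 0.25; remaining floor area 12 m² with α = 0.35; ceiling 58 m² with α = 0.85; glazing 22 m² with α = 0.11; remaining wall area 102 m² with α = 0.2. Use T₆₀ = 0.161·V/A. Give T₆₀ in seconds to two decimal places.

0.43 s

Total absorption A = 46·0.25 + 12·0.35 + 58·0.85 + 22·0.11 + 102·0.2 = 87.82 m² sabins.
T₆₀ = 0.161·V/A = 0.161·232/87.82 = 0.425 s.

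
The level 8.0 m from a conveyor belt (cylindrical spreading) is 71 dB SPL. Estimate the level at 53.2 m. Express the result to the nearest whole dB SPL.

63 dB SPL

Cylindrical spreading from a line source gives a 10·log₁₀(r₂/r₁) drop.
L₂ = 71 − 10·log₁₀(53.2/8.0) = 71 − 8.228 = 62.77 dB SPL.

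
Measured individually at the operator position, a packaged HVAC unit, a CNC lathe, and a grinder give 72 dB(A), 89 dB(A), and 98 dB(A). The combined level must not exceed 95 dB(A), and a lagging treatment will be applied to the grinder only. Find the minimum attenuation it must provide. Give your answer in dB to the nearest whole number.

4 dB

The untreated sources together contribute 10^(72/10) + 10^(89/10) = 8.102e+08, i.e. 89.09 dB(A).
To meet 95 dB(A) overall, the treated grinder may contribute at most 10^(95/10) − 8.102e+08 = 2.352e+09, i.e. 93.71 dB(A).
Required insertion loss = 98 − 93.71 = 4.29 dB.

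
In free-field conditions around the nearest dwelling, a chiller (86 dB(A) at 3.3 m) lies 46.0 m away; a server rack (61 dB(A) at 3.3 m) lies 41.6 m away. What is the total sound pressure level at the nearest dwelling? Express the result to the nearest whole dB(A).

Apply inverse-square spreading to bring every level to the receiver, then sum 10^(L/10).
chiller: 86 − 20·log₁₀(46.0/3.3) = 86 − 22.88 = 63.12 dB(A).
server rack: 61 − 20·log₁₀(41.6/3.3) = 61 − 22.01 = 38.99 dB(A).
Σ 10^(L/10) = 2.057e+06 → L_total = 10·log₁₀(2.057e+06) = 63.13 dB(A).

63 dB(A)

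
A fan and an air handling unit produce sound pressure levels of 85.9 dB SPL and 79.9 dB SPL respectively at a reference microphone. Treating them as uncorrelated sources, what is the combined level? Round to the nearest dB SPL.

For uncorrelated sources the intensities add, so convert each level to linear form, sum, and take 10·log₁₀ of the total.
Σ 10^(L/10) = 10^(85.9/10) + 10^(79.9/10) = 4.868e+08.
L_total = 10·log₁₀(4.868e+08) = 86.87 dB SPL.

87 dB SPL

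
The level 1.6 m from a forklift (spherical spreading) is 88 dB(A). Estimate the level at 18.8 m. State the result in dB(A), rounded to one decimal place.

Spherical spreading from a point source gives a 20·log₁₀(r₂/r₁) drop.
L₂ = 88 − 20·log₁₀(18.8/1.6) = 88 − 21.401 = 66.60 dB(A).

66.6 dB(A)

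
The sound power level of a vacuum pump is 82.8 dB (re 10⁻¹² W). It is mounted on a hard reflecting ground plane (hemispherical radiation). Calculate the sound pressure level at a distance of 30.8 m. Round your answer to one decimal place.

The power spreads over a hemisphere of area 2π·r², so L_p = L_w − 10·log₁₀(2π·r²).
2π·r² = 5960 m², 10·log₁₀ of that is 37.753 dB.
L_p = 82.8 − 37.753 = 45.05 dB.

45.0 dB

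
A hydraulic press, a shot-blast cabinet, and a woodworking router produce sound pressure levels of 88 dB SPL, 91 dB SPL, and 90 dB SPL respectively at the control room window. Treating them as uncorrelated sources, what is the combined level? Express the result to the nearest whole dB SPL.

For uncorrelated sources the intensities add, so convert each level to linear form, sum, and take 10·log₁₀ of the total.
Σ 10^(L/10) = 10^(88/10) + 10^(91/10) + 10^(90/10) = 2.890e+09.
L_total = 10·log₁₀(2.890e+09) = 94.61 dB SPL.

95 dB SPL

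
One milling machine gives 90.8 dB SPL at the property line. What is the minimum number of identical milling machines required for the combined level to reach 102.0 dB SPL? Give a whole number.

The shortfall is 102.0 − 90.8 = 11.2 dB, and N units add 10·log₁₀ N, so need 10·log₁₀ N ≥ 11.2.
N ≥ 10^(11.2/10) = 13.183, so N = 14.

14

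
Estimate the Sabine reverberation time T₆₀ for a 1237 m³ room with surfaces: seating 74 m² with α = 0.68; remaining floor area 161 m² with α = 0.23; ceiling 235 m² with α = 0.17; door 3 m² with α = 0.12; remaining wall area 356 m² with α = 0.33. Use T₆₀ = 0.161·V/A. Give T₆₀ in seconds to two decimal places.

0.81 s

A = Σ Sᵢαᵢ = 74·0.68 + 161·0.23 + 235·0.17 + 3·0.12 + 356·0.33 = 245.14 m².
T₆₀ = 0.161·V/A = 0.161·1237/245.14 = 0.812 s.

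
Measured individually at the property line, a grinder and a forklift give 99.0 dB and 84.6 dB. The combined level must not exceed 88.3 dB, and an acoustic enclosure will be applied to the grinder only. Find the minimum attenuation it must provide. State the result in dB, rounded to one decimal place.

The untreated sources together contribute 10^(84.6/10) = 2.884e+08, i.e. 84.60 dB.
The limit corresponds to 10^(88.3/10) = 6.761e+08; subtracting the fixed part leaves 3.877e+08 for the grinder, i.e. 85.88 dB.
So the grinder must be reduced from 99.0 to 85.88 dB: IL = 13.12 dB.

13.1 dB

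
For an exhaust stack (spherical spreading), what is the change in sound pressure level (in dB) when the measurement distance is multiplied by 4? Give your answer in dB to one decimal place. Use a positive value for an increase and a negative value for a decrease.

-12.0 dB

A point source loses 6 dB per doubling of distance; generally ΔL = −20·log₁₀(r₂/r₁).
ΔL = −20·log₁₀(4) = -12.04 dB.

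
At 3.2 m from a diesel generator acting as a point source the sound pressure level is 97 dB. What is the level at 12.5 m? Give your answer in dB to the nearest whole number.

Point-source attenuation: ΔL = 20·log₁₀(r₂/r₁) = 20·log₁₀(12.5/3.2) = 11.835 dB.
L₂ = 97 − 20·log₁₀(12.5/3.2) = 97 − 11.835 = 85.16 dB.

85 dB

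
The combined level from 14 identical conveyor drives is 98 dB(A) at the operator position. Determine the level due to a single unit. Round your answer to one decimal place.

86.5 dB(A)

For N identical incoherent sources L_total = L₁ + 10·log₁₀ N, so L₁ = 98 − 10·log₁₀(14) = 98 − 11.461.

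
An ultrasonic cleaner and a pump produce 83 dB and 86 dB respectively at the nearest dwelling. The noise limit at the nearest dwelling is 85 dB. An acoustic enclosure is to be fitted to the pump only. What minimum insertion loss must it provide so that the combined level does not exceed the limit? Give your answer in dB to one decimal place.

Fixed contribution from the other source: Σ 10^(L/10) = 10^(83/10) = 1.995e+08 (83.00 dB).
The limit corresponds to 10^(85/10) = 3.162e+08; subtracting the fixed part leaves 1.167e+08 for the pump, i.e. 80.67 dB.
So the pump must be reduced from 86 to 80.67 dB: IL = 5.33 dB.

5.3 dB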